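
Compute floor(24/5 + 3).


24/5 = 4.8
4.8 + 3 = 7.8
floor(7.8) = 7

7


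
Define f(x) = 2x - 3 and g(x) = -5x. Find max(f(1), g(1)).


f(1) = -1
g(1) = -5
max = -1

-1


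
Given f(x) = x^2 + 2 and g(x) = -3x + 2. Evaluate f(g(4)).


g(4) = -10
f(-10) = 1*(-10)^2 + 2 = 102

102


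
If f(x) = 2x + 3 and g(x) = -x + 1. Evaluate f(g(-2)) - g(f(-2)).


f(g(-2)) = 9
g(f(-2)) = 2
Difference = 7

7


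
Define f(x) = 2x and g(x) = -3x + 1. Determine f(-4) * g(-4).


-104


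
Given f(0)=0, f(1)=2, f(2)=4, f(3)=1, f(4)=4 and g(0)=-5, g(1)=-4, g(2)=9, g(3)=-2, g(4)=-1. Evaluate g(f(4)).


-1


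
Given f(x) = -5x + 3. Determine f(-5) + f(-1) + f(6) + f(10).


f(-5) = 28
f(-1) = 8
f(6) = -27
f(10) = -47
Sum = -38

-38


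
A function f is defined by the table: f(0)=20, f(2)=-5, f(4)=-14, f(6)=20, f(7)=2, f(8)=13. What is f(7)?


2


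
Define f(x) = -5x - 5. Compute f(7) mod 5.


f(7) = -40
-40 mod 5 = 0

0


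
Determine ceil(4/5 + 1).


4/5 = 0.8
0.8 + 1 = 1.8
ceil(1.8) = 2

2


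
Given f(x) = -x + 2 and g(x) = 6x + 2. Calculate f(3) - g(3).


f(3) = -1
g(3) = 20
Difference = -21

-21


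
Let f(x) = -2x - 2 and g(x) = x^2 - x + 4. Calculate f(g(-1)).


g(-1) = 6
f(6) = -14

-14


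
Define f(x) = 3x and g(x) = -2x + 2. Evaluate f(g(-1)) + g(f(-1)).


f(g(-1)) = 12
g(f(-1)) = 8
Sum = 20

20


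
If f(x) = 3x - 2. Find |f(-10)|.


32


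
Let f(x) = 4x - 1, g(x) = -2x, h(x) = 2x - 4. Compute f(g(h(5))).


h(5) = 6
g(6) = -12
f(-12) = -49

-49


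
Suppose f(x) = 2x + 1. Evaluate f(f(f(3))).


f(3) = 7
f(7) = 15
f(15) = 31

31


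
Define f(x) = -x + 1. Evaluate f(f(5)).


5


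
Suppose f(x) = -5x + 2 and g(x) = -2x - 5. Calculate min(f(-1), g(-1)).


f(-1) = 7
g(-1) = -3
min = -3

-3


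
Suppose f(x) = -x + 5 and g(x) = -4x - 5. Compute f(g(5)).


g(5) = -25
f(-25) = 30

30


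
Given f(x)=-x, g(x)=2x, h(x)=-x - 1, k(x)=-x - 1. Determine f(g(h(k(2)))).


k(2) = -3
h(-3) = 2
g(2) = 4
f(4) = -4

-4


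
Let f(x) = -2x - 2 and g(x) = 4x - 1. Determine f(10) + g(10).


17


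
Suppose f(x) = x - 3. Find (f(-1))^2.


f(-1) = -4
(-4)^2 = 16

16


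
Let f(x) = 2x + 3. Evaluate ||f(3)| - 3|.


f(3) = 9
|9| = 9
|9 - 3| = 6

6


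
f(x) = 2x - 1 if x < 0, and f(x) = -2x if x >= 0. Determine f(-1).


-1 satisfies x < 0
f(-1) = -3

-3


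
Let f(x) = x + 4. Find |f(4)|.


f(4) = 8
|8| = 8

8


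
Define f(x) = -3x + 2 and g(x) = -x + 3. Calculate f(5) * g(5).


f(5) = -13
g(5) = -2
Product = 26

26


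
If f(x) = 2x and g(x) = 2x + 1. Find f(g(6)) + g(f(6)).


f(g(6)) = 26
g(f(6)) = 25
Sum = 51

51


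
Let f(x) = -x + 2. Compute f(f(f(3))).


f(3) = -1
f(-1) = 3
f(3) = -1

-1


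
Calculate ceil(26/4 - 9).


-2


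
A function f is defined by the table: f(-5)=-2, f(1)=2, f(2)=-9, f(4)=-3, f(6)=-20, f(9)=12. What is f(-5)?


Reading from the table at x = -5

-2


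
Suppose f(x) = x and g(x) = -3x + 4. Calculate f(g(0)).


g(0) = 4
f(4) = 4

4


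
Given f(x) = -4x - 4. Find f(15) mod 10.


f(15) = -64
-64 mod 10 = 6

6


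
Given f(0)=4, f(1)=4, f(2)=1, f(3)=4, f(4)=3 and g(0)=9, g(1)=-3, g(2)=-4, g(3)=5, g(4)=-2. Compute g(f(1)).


-2


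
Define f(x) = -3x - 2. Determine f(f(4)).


f(4) = -14
f(-14) = 40

40


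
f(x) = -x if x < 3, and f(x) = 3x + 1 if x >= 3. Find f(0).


0 satisfies x < 3
f(0) = 0

0


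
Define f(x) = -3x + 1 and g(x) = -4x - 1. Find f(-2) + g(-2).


14


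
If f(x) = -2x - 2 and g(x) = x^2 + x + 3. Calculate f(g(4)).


-48


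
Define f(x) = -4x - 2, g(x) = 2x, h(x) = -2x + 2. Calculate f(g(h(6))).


h(6) = -10
g(-10) = -20
f(-20) = 78

78


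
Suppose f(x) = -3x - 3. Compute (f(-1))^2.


f(-1) = 0
(0)^2 = 0

0


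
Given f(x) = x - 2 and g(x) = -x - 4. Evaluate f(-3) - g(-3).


f(-3) = -5
g(-3) = -1
Difference = -4

-4


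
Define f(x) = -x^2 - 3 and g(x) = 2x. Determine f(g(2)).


g(2) = 4
f(4) = (-1)*(4)^2 - 3 = -19

-19


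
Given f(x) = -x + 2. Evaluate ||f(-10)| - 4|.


f(-10) = 12
|12| = 12
|12 - 4| = 8

8


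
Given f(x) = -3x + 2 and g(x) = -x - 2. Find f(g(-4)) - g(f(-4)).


f(g(-4)) = -4
g(f(-4)) = -16
Difference = 12

12


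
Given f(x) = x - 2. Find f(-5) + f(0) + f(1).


f(-5) = -7
f(0) = -2
f(1) = -1
Sum = -10

-10


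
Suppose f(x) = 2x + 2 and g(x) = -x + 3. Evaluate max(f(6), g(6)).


f(6) = 14
g(6) = -3
max = 14

14


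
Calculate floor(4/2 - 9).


-7


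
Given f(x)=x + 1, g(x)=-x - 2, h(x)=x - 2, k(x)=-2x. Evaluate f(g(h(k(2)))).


k(2) = -4
h(-4) = -6
g(-6) = 4
f(4) = 5

5


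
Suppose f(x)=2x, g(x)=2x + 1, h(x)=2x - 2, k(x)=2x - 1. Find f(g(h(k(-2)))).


k(-2) = -5
h(-5) = -12
g(-12) = -23
f(-23) = -46

-46


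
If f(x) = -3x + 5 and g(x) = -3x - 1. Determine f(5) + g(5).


f(5) = -10
g(5) = -16
Sum = -26

-26


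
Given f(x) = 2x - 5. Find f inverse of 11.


Solve 2x - 5 = 11
x = (11 + 5) / 2 = 8

8


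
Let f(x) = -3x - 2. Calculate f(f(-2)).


f(-2) = 4
f(4) = -14

-14


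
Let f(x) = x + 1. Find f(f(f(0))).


f(0) = 1
f(1) = 2
f(2) = 3

3


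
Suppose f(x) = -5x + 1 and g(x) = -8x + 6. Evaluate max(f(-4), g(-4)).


38


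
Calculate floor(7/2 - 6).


7/2 = 3.5
3.5 - 6 = -2.5
floor(-2.5) = -3

-3


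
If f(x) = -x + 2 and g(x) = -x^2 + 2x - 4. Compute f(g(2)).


g(2) = -4
f(-4) = 6

6


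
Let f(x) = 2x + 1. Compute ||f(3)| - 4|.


f(3) = 7
|7| = 7
|7 - 4| = 3

3


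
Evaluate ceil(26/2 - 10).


26/2 = 13
13 - 10 = 3
ceil(3) = 3

3


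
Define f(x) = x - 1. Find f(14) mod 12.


f(14) = 13
13 mod 12 = 1

1


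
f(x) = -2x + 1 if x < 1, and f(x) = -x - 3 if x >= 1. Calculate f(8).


8 satisfies x >= 1
f(8) = -11

-11


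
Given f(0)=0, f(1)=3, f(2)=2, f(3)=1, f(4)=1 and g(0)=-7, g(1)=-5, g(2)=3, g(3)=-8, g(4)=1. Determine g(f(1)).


-8


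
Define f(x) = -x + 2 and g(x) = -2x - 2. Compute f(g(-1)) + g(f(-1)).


f(g(-1)) = 2
g(f(-1)) = -8
Sum = -6

-6


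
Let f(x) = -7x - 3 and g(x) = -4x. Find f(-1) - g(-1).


f(-1) = 4
g(-1) = 4
Difference = 0

0


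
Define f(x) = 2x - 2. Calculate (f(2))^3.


f(2) = 2
(2)^3 = 8

8


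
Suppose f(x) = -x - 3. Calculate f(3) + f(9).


f(3) = -6
f(9) = -12
Sum = -18

-18


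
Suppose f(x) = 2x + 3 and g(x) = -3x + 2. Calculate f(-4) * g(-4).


f(-4) = -5
g(-4) = 14
Product = -70

-70


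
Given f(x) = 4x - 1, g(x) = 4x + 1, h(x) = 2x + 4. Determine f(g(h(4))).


h(4) = 12
g(12) = 49
f(49) = 195

195


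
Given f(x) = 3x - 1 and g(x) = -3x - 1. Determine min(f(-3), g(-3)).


f(-3) = -10
g(-3) = 8
min = -10

-10


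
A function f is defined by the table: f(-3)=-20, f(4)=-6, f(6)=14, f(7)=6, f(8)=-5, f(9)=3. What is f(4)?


Reading from the table at x = 4

-6


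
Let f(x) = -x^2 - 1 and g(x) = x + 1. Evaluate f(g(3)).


-17


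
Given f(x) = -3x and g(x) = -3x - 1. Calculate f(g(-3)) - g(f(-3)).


f(g(-3)) = -24
g(f(-3)) = -28
Difference = 4

4


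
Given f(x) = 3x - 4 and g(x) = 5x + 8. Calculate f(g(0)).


g(0) = 8
f(8) = 20

20


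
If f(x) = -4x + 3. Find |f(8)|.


29


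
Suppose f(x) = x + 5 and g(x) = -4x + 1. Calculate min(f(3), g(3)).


-11


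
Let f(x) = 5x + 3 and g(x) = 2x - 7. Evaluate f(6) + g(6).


38


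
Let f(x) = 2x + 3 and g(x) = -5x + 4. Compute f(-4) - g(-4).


f(-4) = -5
g(-4) = 24
Difference = -29

-29


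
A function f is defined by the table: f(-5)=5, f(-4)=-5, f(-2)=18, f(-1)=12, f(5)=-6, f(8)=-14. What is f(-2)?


Reading from the table at x = -2

18


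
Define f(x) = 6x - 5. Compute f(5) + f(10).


80


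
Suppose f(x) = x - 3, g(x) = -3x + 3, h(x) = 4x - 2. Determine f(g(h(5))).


h(5) = 18
g(18) = -51
f(-51) = -54

-54


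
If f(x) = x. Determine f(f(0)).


0


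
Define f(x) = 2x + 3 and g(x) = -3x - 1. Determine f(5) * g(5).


-208


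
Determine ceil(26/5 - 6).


26/5 = 5.2
5.2 - 6 = -0.8
ceil(-0.8) = 0

0


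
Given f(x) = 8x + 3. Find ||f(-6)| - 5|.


40


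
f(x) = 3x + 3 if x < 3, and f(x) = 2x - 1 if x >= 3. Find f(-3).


-3 satisfies x < 3
f(-3) = -6

-6


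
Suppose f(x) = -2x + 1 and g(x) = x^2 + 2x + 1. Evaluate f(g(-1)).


g(-1) = 0
f(0) = 1

1


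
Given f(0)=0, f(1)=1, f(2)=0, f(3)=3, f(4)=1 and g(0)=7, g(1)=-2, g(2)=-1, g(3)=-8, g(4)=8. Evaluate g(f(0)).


7


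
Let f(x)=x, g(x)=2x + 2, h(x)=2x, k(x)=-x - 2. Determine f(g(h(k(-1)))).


k(-1) = -1
h(-1) = -2
g(-2) = -2
f(-2) = -2

-2


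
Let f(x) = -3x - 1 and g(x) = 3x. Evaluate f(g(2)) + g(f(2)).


f(g(2)) = -19
g(f(2)) = -21
Sum = -40

-40


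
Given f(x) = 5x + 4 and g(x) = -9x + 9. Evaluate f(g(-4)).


g(-4) = 45
f(45) = 229

229


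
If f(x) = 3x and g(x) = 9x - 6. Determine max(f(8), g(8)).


f(8) = 24
g(8) = 66
max = 66

66


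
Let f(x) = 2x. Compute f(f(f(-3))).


f(-3) = -6
f(-6) = -12
f(-12) = -24

-24


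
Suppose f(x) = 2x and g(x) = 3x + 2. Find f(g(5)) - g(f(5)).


f(g(5)) = 34
g(f(5)) = 32
Difference = 2

2


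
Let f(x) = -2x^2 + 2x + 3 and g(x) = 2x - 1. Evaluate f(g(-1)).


-21


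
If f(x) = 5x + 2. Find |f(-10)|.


f(-10) = -48
|-48| = 48

48


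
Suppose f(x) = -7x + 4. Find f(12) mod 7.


f(12) = -80
-80 mod 7 = 4

4


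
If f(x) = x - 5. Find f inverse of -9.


Solve x - 5 = -9
x = (-9 + 5) / 1 = -4

-4


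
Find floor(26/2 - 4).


26/2 = 13
13 - 4 = 9
floor(9) = 9

9


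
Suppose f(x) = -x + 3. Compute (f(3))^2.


f(3) = 0
(0)^2 = 0

0


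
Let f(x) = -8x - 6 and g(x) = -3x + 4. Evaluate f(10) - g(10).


f(10) = -86
g(10) = -26
Difference = -60

-60


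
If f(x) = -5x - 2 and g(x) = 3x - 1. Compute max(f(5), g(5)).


f(5) = -27
g(5) = 14
max = 14

14


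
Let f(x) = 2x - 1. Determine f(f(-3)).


f(-3) = -7
f(-7) = -15

-15


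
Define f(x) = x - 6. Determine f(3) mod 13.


f(3) = -3
-3 mod 13 = 10

10


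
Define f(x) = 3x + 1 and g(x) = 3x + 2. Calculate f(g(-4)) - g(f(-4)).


f(g(-4)) = -29
g(f(-4)) = -31
Difference = 2

2


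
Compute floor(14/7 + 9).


14/7 = 2
2 + 9 = 11
floor(11) = 11

11


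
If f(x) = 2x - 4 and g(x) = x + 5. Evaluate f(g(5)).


g(5) = 10
f(10) = 16

16


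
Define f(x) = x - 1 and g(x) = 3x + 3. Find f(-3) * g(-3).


24


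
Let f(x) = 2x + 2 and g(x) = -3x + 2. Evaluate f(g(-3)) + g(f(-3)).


f(g(-3)) = 24
g(f(-3)) = 14
Sum = 38

38


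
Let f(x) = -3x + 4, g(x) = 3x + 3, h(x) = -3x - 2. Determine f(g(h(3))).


94


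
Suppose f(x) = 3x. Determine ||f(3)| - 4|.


f(3) = 9
|9| = 9
|9 - 4| = 5

5


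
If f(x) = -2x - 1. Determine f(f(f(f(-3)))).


f(-3) = 5
f(5) = -11
f(-11) = 21
f(21) = -43

-43


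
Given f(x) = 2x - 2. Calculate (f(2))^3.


f(2) = 2
(2)^3 = 8

8


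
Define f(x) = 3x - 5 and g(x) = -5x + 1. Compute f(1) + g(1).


f(1) = -2
g(1) = -4
Sum = -6

-6


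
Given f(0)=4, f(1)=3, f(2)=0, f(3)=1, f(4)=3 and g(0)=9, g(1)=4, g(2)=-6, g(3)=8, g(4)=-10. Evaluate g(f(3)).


f(3) = 1
g(1) = 4

4


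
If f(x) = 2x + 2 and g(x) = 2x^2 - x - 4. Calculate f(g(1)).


g(1) = -3
f(-3) = -4

-4


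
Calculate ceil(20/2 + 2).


20/2 = 10
10 + 2 = 12
ceil(12) = 12

12


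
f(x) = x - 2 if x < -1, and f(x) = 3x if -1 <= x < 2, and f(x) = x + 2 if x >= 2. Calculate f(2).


2 satisfies x >= 2
f(2) = 4

4


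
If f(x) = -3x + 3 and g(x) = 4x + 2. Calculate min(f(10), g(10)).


f(10) = -27
g(10) = 42
min = -27

-27


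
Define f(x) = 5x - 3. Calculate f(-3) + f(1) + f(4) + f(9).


f(-3) = -18
f(1) = 2
f(4) = 17
f(9) = 42
Sum = 43

43


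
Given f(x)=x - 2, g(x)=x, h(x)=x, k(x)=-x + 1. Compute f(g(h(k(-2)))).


k(-2) = 3
h(3) = 3
g(3) = 3
f(3) = 1

1


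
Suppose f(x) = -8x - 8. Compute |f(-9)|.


f(-9) = 64
|64| = 64

64


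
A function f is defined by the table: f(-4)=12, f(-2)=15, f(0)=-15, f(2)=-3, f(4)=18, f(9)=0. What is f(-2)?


Reading from the table at x = -2

15


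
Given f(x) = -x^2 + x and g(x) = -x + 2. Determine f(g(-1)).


-6


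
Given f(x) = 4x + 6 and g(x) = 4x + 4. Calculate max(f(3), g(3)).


f(3) = 18
g(3) = 16
max = 18

18


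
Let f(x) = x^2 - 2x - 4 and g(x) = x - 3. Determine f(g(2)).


-1


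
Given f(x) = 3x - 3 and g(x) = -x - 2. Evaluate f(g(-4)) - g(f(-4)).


f(g(-4)) = 3
g(f(-4)) = 13
Difference = -10

-10


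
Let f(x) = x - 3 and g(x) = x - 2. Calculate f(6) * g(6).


12


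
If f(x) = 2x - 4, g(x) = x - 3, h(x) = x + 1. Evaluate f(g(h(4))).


h(4) = 5
g(5) = 2
f(2) = 0

0


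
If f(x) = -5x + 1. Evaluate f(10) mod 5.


f(10) = -49
-49 mod 5 = 1

1


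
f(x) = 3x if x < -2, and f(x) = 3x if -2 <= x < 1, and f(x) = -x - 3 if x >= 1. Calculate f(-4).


-4 satisfies x < -2
f(-4) = -12

-12


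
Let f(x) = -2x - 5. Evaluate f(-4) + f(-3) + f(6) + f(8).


f(-4) = 3
f(-3) = 1
f(6) = -17
f(8) = -21
Sum = -34

-34


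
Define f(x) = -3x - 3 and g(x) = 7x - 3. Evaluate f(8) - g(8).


-80


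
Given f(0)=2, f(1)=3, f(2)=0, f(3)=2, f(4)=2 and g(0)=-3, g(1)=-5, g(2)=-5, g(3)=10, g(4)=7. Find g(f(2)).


f(2) = 0
g(0) = -3

-3


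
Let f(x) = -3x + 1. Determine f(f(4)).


34


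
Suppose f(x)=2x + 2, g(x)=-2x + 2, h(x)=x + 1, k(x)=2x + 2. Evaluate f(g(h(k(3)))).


-30


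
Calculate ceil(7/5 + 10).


7/5 = 1.4
1.4 + 10 = 11.4
ceil(11.4) = 12

12


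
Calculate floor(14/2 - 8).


14/2 = 7
7 - 8 = -1
floor(-1) = -1

-1


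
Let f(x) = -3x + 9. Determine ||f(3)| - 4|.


f(3) = 0
|0| = 0
|0 - 4| = 4

4


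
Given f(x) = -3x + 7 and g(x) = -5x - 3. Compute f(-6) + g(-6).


f(-6) = 25
g(-6) = 27
Sum = 52

52


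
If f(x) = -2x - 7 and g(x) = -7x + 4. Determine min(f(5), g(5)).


f(5) = -17
g(5) = -31
min = -31

-31


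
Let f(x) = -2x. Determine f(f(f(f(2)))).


f(2) = -4
f(-4) = 8
f(8) = -16
f(-16) = 32

32


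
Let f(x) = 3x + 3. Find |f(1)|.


f(1) = 6
|6| = 6

6


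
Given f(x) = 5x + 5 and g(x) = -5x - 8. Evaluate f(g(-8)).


165


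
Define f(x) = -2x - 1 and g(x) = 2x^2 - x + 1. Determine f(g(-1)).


g(-1) = 4
f(4) = -9

-9


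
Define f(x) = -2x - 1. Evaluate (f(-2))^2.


9


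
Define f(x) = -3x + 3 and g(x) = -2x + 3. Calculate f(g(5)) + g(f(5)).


f(g(5)) = 24
g(f(5)) = 27
Sum = 51

51


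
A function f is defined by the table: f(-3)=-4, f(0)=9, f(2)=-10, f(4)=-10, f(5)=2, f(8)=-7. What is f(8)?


Reading from the table at x = 8

-7


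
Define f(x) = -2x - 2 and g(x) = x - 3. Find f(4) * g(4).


f(4) = -10
g(4) = 1
Product = -10

-10


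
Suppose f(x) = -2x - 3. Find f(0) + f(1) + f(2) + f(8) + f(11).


f(0) = -3
f(1) = -5
f(2) = -7
f(8) = -19
f(11) = -25
Sum = -59

-59


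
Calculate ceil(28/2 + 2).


28/2 = 14
14 + 2 = 16
ceil(16) = 16

16


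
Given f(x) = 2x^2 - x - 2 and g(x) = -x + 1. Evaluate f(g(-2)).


13


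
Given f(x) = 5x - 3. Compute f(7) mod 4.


f(7) = 32
32 mod 4 = 0

0


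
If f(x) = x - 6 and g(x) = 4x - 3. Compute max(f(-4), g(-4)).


f(-4) = -10
g(-4) = -19
max = -10

-10


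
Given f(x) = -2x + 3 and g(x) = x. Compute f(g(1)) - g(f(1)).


f(g(1)) = 1
g(f(1)) = 1
Difference = 0

0


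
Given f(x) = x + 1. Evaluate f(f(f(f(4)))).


8


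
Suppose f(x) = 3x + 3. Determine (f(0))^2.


f(0) = 3
(3)^2 = 9

9


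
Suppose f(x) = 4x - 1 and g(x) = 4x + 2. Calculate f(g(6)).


g(6) = 26
f(26) = 103

103


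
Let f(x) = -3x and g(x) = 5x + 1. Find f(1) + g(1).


3


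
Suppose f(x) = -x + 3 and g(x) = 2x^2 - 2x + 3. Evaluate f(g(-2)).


g(-2) = 15
f(15) = -12

-12


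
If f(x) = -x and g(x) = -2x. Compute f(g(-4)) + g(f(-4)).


f(g(-4)) = -8
g(f(-4)) = -8
Sum = -16

-16


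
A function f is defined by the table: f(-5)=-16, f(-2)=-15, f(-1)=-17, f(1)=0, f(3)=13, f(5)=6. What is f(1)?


Reading from the table at x = 1

0


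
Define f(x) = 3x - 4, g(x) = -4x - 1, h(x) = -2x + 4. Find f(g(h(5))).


h(5) = -6
g(-6) = 23
f(23) = 65

65


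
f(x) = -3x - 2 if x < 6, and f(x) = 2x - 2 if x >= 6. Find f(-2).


-2 satisfies x < 6
f(-2) = 4

4


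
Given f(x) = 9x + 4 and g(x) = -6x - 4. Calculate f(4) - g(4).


f(4) = 40
g(4) = -28
Difference = 68

68


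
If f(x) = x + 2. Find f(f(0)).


f(0) = 2
f(2) = 4

4


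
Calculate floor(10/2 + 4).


10/2 = 5
5 + 4 = 9
floor(9) = 9

9


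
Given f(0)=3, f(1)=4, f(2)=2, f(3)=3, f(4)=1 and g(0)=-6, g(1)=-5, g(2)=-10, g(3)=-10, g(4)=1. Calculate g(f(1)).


f(1) = 4
g(4) = 1

1


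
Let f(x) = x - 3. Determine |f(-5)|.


f(-5) = -8
|-8| = 8

8


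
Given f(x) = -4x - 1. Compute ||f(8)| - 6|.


f(8) = -33
|-33| = 33
|33 - 6| = 27

27


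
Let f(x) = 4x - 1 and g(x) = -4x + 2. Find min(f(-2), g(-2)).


f(-2) = -9
g(-2) = 10
min = -9

-9


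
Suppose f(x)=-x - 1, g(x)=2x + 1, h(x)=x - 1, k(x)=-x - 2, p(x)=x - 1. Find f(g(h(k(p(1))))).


p(1) = 0
k(0) = -2
h(-2) = -3
g(-3) = -5
f(-5) = 4

4


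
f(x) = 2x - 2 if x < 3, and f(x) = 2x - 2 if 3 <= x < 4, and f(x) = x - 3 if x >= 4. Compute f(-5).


-5 satisfies x < 3
f(-5) = -12

-12


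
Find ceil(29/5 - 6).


29/5 = 5.8
5.8 - 6 = -0.2
ceil(-0.2) = 0

0


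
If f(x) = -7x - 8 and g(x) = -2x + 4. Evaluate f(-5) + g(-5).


f(-5) = 27
g(-5) = 14
Sum = 41

41


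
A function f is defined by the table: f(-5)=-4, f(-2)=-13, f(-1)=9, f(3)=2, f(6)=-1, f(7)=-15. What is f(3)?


Reading from the table at x = 3

2


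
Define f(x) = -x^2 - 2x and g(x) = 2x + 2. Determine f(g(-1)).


g(-1) = 0
f(0) = (-1)*(0)^2 - 2*(0) = 0

0


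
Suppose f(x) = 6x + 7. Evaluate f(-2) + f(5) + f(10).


f(-2) = -5
f(5) = 37
f(10) = 67
Sum = 99

99


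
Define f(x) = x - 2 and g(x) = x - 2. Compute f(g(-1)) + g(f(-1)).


f(g(-1)) = -5
g(f(-1)) = -5
Sum = -10

-10


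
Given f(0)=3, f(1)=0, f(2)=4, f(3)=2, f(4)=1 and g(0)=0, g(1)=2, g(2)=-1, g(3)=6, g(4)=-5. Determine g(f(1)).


f(1) = 0
g(0) = 0

0


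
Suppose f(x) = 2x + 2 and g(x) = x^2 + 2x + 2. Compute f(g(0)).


g(0) = 2
f(2) = 6

6


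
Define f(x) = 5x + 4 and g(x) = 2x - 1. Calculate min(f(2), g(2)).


f(2) = 14
g(2) = 3
min = 3

3


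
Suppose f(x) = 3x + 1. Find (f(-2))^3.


f(-2) = -5
(-5)^3 = -125

-125


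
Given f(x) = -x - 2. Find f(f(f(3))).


f(3) = -5
f(-5) = 3
f(3) = -5

-5


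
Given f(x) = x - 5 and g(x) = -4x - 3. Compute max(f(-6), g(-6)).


f(-6) = -11
g(-6) = 21
max = 21

21


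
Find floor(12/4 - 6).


-3


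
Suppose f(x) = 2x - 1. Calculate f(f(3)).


f(3) = 5
f(5) = 9

9


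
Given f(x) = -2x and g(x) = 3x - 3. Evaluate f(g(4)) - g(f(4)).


f(g(4)) = -18
g(f(4)) = -27
Difference = 9

9


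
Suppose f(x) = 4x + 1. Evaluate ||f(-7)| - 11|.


f(-7) = -27
|-27| = 27
|27 - 11| = 16

16


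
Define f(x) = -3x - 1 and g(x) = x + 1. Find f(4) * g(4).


f(4) = -13
g(4) = 5
Product = -65

-65


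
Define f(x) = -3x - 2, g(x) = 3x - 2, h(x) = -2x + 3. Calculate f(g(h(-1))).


h(-1) = 5
g(5) = 13
f(13) = -41

-41


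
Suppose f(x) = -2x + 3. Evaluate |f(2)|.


f(2) = -1
|-1| = 1

1


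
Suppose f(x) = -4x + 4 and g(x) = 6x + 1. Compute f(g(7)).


g(7) = 43
f(43) = -168

-168


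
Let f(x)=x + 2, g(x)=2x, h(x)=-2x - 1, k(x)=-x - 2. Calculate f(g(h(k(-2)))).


0


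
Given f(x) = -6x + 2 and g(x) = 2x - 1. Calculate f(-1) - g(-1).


11


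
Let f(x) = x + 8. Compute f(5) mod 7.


f(5) = 13
13 mod 7 = 6

6


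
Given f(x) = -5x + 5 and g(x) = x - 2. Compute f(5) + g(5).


f(5) = -20
g(5) = 3
Sum = -17

-17


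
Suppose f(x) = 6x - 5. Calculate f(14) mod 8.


f(14) = 79
79 mod 8 = 7

7


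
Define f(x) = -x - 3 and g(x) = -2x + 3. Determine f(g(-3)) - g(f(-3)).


f(g(-3)) = -12
g(f(-3)) = 3
Difference = -15

-15


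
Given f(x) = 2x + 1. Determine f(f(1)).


f(1) = 3
f(3) = 7

7


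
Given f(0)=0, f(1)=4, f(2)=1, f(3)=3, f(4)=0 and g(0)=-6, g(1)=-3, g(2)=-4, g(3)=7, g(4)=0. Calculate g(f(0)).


f(0) = 0
g(0) = -6

-6


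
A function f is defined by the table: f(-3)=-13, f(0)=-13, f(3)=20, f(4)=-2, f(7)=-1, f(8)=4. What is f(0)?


Reading from the table at x = 0

-13


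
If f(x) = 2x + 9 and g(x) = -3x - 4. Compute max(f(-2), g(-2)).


f(-2) = 5
g(-2) = 2
max = 5

5


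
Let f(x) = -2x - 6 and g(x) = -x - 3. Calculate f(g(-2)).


g(-2) = -1
f(-1) = -4

-4


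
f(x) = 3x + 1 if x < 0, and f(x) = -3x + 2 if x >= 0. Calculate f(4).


4 satisfies x >= 0
f(4) = -10

-10


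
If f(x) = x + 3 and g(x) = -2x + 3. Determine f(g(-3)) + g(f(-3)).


f(g(-3)) = 12
g(f(-3)) = 3
Sum = 15

15


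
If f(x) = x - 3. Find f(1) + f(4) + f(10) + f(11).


f(1) = -2
f(4) = 1
f(10) = 7
f(11) = 8
Sum = 14

14


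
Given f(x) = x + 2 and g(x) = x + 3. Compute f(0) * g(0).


6


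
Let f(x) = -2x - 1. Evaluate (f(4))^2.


f(4) = -9
(-9)^2 = 81

81


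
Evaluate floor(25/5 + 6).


25/5 = 5
5 + 6 = 11
floor(11) = 11

11


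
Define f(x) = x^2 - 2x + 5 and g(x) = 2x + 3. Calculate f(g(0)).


g(0) = 3
f(3) = 1*(3)^2 - 2*(3) + 5 = 8

8


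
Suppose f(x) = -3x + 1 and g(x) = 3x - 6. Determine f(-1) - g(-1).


13


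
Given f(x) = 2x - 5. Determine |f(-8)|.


f(-8) = -21
|-21| = 21

21


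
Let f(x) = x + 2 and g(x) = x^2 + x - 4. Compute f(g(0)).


g(0) = -4
f(-4) = -2

-2


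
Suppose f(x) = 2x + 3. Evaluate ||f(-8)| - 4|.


f(-8) = -13
|-13| = 13
|13 - 4| = 9

9


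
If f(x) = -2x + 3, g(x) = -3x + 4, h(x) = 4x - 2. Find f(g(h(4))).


h(4) = 14
g(14) = -38
f(-38) = 79

79


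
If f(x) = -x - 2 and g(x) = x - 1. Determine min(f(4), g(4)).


f(4) = -6
g(4) = 3
min = -6

-6


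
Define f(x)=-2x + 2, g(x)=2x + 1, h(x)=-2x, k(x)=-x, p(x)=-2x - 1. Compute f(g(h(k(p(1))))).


p(1) = -3
k(-3) = 3
h(3) = -6
g(-6) = -11
f(-11) = 24

24


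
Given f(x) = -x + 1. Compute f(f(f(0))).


f(0) = 1
f(1) = 0
f(0) = 1

1


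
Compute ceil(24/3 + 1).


9


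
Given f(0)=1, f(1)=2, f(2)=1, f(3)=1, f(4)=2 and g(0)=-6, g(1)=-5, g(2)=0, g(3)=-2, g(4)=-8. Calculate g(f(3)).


f(3) = 1
g(1) = -5

-5


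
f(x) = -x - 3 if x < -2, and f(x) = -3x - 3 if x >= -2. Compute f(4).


4 satisfies x >= -2
f(4) = -15

-15


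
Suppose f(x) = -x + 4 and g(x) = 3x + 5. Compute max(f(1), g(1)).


f(1) = 3
g(1) = 8
max = 8

8


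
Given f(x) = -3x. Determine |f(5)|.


f(5) = -15
|-15| = 15

15


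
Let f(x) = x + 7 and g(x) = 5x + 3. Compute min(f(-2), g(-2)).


f(-2) = 5
g(-2) = -7
min = -7

-7


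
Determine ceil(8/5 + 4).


8/5 = 1.6
1.6 + 4 = 5.6
ceil(5.6) = 6

6


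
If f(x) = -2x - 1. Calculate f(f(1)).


f(1) = -3
f(-3) = 5

5


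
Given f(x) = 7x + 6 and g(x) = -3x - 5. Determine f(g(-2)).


g(-2) = 1
f(1) = 13

13


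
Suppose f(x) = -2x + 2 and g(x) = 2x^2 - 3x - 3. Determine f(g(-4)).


g(-4) = 41
f(41) = -80

-80


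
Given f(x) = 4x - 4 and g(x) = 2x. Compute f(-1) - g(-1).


f(-1) = -8
g(-1) = -2
Difference = -6

-6


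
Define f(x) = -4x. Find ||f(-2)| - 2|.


6


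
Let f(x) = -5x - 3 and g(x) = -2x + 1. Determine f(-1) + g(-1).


f(-1) = 2
g(-1) = 3
Sum = 5

5


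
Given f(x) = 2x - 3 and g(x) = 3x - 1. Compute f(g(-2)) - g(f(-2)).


f(g(-2)) = -17
g(f(-2)) = -22
Difference = 5

5


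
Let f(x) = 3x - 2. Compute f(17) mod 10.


f(17) = 49
49 mod 10 = 9

9


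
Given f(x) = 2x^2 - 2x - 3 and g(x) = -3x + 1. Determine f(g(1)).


g(1) = -2
f(-2) = 2*(-2)^2 - 2*(-2) - 3 = 9

9


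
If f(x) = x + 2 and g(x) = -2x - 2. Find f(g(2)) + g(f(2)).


f(g(2)) = -4
g(f(2)) = -10
Sum = -14

-14


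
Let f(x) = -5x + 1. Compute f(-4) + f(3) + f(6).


f(-4) = 21
f(3) = -14
f(6) = -29
Sum = -22

-22


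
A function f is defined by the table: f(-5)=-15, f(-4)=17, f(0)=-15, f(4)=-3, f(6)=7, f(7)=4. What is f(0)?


Reading from the table at x = 0

-15


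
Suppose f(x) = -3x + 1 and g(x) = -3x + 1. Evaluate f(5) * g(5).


f(5) = -14
g(5) = -14
Product = 196

196


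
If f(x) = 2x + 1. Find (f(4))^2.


f(4) = 9
(9)^2 = 81

81


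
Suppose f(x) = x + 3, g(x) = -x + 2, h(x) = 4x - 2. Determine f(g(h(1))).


h(1) = 2
g(2) = 0
f(0) = 3

3


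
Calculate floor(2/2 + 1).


2/2 = 1
1 + 1 = 2
floor(2) = 2

2


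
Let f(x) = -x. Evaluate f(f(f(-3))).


f(-3) = 3
f(3) = -3
f(-3) = 3

3


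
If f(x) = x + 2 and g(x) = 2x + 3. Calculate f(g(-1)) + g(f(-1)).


8


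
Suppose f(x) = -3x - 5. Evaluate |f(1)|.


f(1) = -8
|-8| = 8

8


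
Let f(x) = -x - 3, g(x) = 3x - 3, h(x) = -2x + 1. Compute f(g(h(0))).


h(0) = 1
g(1) = 0
f(0) = -3

-3


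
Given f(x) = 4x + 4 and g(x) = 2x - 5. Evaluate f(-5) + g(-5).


f(-5) = -16
g(-5) = -15
Sum = -31

-31


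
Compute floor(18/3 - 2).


4


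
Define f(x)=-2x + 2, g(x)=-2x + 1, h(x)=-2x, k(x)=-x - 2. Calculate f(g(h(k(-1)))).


k(-1) = -1
h(-1) = 2
g(2) = -3
f(-3) = 8

8


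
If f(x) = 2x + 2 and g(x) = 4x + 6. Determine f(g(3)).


g(3) = 18
f(18) = 38

38


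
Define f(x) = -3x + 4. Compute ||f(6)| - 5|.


9


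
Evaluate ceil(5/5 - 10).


5/5 = 1
1 - 10 = -9
ceil(-9) = -9

-9


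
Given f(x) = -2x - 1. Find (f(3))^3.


-343


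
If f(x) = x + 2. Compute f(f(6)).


f(6) = 8
f(8) = 10

10


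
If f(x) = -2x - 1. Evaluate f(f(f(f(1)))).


f(1) = -3
f(-3) = 5
f(5) = -11
f(-11) = 21

21


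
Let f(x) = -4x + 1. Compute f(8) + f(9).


f(8) = -31
f(9) = -35
Sum = -66

-66


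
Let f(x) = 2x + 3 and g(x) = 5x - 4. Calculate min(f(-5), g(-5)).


f(-5) = -7
g(-5) = -29
min = -29

-29


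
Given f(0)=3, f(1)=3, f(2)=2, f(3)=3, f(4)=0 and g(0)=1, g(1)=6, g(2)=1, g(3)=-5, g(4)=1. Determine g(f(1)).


f(1) = 3
g(3) = -5

-5


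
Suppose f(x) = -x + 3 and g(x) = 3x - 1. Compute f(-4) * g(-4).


f(-4) = 7
g(-4) = -13
Product = -91

-91


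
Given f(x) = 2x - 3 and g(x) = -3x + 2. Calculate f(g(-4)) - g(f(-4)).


f(g(-4)) = 25
g(f(-4)) = 35
Difference = -10

-10


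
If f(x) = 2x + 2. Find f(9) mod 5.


f(9) = 20
20 mod 5 = 0

0


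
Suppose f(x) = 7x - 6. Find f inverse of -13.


Solve 7x - 6 = -13
x = (-13 + 6) / 7 = -1

-1


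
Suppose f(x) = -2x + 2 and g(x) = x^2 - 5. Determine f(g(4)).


-20


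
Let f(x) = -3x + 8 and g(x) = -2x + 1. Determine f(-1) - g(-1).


f(-1) = 11
g(-1) = 3
Difference = 8

8


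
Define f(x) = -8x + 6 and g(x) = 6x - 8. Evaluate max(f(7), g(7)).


f(7) = -50
g(7) = 34
max = 34

34


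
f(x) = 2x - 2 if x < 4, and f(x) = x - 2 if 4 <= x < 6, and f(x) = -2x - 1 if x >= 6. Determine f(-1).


-4


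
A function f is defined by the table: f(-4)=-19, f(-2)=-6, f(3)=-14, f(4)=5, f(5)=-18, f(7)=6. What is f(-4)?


Reading from the table at x = -4

-19


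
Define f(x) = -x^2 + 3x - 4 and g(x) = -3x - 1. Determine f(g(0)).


g(0) = -1
f(-1) = (-1)*(-1)^2 + 3*(-1) - 4 = -8

-8


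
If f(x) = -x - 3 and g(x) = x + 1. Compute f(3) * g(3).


f(3) = -6
g(3) = 4
Product = -24

-24


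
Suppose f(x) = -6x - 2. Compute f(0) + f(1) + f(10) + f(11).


f(0) = -2
f(1) = -8
f(10) = -62
f(11) = -68
Sum = -140

-140


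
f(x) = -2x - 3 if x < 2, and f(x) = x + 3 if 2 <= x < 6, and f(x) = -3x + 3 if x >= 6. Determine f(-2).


-2 satisfies x < 2
f(-2) = 1

1


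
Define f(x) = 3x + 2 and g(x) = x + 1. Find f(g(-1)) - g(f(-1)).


f(g(-1)) = 2
g(f(-1)) = 0
Difference = 2

2


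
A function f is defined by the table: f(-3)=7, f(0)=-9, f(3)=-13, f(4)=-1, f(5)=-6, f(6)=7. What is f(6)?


Reading from the table at x = 6

7


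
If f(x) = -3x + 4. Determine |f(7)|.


f(7) = -17
|-17| = 17

17


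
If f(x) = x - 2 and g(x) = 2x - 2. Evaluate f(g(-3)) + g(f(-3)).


f(g(-3)) = -10
g(f(-3)) = -12
Sum = -22

-22


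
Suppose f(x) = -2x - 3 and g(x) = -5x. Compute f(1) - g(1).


f(1) = -5
g(1) = -5
Difference = 0

0


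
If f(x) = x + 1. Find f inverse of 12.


Solve x + 1 = 12
x = (12 - 1) / 1 = 11

11


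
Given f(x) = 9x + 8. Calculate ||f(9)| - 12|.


77


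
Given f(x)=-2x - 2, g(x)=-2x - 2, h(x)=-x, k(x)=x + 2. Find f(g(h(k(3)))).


k(3) = 5
h(5) = -5
g(-5) = 8
f(8) = -18

-18


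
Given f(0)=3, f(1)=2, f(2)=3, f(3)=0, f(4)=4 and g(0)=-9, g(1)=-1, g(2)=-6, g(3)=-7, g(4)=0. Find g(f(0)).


f(0) = 3
g(3) = -7

-7


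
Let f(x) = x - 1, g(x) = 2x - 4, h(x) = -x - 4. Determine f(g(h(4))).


h(4) = -8
g(-8) = -20
f(-20) = -21

-21


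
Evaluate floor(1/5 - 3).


-3


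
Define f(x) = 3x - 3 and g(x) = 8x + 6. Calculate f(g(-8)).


g(-8) = -58
f(-58) = -177

-177


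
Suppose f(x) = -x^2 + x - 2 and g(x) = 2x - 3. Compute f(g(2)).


g(2) = 1
f(1) = (-1)*(1)^2 + 1*(1) - 2 = -2

-2


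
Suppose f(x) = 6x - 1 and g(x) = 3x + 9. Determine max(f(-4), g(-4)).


f(-4) = -25
g(-4) = -3
max = -3

-3


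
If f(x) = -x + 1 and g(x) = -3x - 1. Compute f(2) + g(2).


f(2) = -1
g(2) = -7
Sum = -8

-8


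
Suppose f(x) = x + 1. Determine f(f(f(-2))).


f(-2) = -1
f(-1) = 0
f(0) = 1

1


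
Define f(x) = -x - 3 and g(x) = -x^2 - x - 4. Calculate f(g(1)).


g(1) = -6
f(-6) = 3

3


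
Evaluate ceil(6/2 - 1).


6/2 = 3
3 - 1 = 2
ceil(2) = 2

2


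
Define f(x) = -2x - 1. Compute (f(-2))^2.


f(-2) = 3
(3)^2 = 9

9


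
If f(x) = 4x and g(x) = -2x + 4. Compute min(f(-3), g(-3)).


-12


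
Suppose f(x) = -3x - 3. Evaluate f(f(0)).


f(0) = -3
f(-3) = 6

6


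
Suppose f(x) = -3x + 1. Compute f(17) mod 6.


f(17) = -50
-50 mod 6 = 4

4


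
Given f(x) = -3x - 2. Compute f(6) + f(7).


f(6) = -20
f(7) = -23
Sum = -43

-43


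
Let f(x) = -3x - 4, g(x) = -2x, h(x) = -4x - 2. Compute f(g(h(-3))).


56


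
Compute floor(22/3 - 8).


22/3 = 7.3333
7.3333 - 8 = -0.6667
floor(-0.6667) = -1

-1


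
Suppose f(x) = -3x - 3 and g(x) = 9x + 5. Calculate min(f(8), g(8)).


f(8) = -27
g(8) = 77
min = -27

-27


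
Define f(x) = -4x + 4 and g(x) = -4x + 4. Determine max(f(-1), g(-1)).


f(-1) = 8
g(-1) = 8
max = 8

8


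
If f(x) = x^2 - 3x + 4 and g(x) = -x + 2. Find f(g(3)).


g(3) = -1
f(-1) = 1*(-1)^2 - 3*(-1) + 4 = 8

8


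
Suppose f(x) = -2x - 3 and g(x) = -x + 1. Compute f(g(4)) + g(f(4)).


15


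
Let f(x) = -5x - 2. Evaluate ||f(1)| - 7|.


f(1) = -7
|-7| = 7
|7 - 7| = 0

0


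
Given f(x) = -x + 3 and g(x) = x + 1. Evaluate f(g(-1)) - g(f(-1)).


f(g(-1)) = 3
g(f(-1)) = 5
Difference = -2

-2


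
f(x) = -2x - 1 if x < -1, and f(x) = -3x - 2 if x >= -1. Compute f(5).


5 satisfies x >= -1
f(5) = -17

-17


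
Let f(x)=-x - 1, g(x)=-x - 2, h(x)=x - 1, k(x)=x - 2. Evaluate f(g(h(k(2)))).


k(2) = 0
h(0) = -1
g(-1) = -1
f(-1) = 0

0


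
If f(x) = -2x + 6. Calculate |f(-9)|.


f(-9) = 24
|24| = 24

24


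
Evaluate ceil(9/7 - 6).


9/7 = 1.2857
1.2857 - 6 = -4.7143
ceil(-4.7143) = -4

-4


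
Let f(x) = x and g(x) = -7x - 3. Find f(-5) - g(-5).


f(-5) = -5
g(-5) = 32
Difference = -37

-37


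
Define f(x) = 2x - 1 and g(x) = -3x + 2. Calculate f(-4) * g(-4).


f(-4) = -9
g(-4) = 14
Product = -126

-126


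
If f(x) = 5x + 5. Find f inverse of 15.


Solve 5x + 5 = 15
x = (15 - 5) / 5 = 2

2


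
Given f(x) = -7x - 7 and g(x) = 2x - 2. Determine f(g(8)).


g(8) = 14
f(14) = -105

-105


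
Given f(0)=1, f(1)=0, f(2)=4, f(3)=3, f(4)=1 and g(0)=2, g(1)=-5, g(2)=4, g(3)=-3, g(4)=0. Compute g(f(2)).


0


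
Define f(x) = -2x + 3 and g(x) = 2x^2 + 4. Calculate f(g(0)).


g(0) = 4
f(4) = -5

-5


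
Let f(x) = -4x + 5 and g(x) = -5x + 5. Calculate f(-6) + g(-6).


f(-6) = 29
g(-6) = 35
Sum = 64

64


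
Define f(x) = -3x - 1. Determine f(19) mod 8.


f(19) = -58
-58 mod 8 = 6

6


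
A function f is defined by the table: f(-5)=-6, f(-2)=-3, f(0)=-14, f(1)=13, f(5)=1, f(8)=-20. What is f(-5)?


Reading from the table at x = -5

-6


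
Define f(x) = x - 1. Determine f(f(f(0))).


f(0) = -1
f(-1) = -2
f(-2) = -3

-3


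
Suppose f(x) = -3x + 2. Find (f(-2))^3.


f(-2) = 8
(8)^3 = 512

512


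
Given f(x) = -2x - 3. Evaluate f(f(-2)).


f(-2) = 1
f(1) = -5

-5


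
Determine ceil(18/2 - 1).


18/2 = 9
9 - 1 = 8
ceil(8) = 8

8


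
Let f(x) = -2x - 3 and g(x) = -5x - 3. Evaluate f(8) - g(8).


f(8) = -19
g(8) = -43
Difference = 24

24


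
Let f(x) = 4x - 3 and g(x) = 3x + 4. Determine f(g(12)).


157


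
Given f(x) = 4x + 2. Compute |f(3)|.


f(3) = 14
|14| = 14

14


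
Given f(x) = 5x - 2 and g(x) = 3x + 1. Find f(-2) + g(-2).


f(-2) = -12
g(-2) = -5
Sum = -17

-17


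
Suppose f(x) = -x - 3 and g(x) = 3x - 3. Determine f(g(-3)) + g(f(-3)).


f(g(-3)) = 9
g(f(-3)) = -3
Sum = 6

6


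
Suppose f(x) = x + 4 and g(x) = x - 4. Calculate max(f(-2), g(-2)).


f(-2) = 2
g(-2) = -6
max = 2

2


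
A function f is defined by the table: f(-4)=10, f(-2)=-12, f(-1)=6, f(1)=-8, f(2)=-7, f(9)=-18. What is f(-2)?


Reading from the table at x = -2

-12


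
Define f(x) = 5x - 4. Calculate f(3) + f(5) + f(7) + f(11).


114


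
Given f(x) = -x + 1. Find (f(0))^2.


f(0) = 1
(1)^2 = 1

1


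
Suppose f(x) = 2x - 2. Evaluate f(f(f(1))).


f(1) = 0
f(0) = -2
f(-2) = -6

-6


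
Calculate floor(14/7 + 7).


9


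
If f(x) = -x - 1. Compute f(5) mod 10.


f(5) = -6
-6 mod 10 = 4

4


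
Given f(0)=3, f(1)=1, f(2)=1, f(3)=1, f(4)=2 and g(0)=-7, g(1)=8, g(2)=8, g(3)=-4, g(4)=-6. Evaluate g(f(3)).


f(3) = 1
g(1) = 8

8


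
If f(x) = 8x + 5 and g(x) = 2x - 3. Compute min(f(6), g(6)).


f(6) = 53
g(6) = 9
min = 9

9


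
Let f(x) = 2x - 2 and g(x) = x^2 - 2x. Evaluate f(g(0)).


g(0) = 0
f(0) = -2

-2


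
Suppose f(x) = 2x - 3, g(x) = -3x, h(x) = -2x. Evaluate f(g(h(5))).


h(5) = -10
g(-10) = 30
f(30) = 57

57


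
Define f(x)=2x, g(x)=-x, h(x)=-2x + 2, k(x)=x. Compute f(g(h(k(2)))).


k(2) = 2
h(2) = -2
g(-2) = 2
f(2) = 4

4


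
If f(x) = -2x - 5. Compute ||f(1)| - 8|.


f(1) = -7
|-7| = 7
|7 - 8| = 1

1


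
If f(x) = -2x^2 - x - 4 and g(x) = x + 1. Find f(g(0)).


g(0) = 1
f(1) = (-2)*(1)^2 - 1*(1) - 4 = -7

-7


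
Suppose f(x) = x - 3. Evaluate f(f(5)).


f(5) = 2
f(2) = -1

-1


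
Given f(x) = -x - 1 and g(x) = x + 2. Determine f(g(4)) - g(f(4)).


f(g(4)) = -7
g(f(4)) = -3
Difference = -4

-4


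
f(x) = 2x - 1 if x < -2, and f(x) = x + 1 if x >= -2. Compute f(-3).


-3 satisfies x < -2
f(-3) = -7

-7


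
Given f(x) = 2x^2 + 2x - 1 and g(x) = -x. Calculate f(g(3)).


11


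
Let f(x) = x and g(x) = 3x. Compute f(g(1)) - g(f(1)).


0


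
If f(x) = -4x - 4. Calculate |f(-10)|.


f(-10) = 36
|36| = 36

36


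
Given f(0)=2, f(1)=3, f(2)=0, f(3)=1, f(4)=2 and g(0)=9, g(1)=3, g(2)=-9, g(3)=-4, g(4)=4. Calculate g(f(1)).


f(1) = 3
g(3) = -4

-4


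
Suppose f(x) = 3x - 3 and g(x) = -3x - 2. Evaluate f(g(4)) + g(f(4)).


f(g(4)) = -45
g(f(4)) = -29
Sum = -74

-74


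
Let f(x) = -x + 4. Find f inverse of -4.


Solve -x + 4 = -4
x = (-4 - 4) / (-1) = 8

8


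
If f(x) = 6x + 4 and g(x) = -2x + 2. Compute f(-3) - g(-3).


-22


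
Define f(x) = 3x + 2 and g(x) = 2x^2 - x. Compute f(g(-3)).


g(-3) = 21
f(21) = 65

65


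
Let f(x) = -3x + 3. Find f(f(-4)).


f(-4) = 15
f(15) = -42

-42


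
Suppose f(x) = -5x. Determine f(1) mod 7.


f(1) = -5
-5 mod 7 = 2

2


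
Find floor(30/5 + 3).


30/5 = 6
6 + 3 = 9
floor(9) = 9

9


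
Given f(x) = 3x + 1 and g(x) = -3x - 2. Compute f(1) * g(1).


f(1) = 4
g(1) = -5
Product = -20

-20


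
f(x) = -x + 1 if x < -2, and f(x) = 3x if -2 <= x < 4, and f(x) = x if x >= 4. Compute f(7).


7 satisfies x >= 4
f(7) = 7

7


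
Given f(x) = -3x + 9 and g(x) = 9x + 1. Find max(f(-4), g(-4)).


f(-4) = 21
g(-4) = -35
max = 21

21


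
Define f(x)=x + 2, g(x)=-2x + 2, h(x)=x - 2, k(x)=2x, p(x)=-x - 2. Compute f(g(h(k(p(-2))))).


p(-2) = 0
k(0) = 0
h(0) = -2
g(-2) = 6
f(6) = 8

8


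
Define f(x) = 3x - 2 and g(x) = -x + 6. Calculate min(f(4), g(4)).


f(4) = 10
g(4) = 2
min = 2

2


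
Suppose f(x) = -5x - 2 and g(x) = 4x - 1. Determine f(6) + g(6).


f(6) = -32
g(6) = 23
Sum = -9

-9


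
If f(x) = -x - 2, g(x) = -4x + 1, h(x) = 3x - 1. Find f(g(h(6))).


h(6) = 17
g(17) = -67
f(-67) = 65

65


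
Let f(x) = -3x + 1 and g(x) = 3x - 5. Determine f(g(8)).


-56


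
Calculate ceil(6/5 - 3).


-1


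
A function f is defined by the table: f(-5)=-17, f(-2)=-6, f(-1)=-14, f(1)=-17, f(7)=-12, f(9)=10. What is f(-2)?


Reading from the table at x = -2

-6


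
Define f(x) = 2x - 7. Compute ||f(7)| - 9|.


f(7) = 7
|7| = 7
|7 - 9| = 2

2


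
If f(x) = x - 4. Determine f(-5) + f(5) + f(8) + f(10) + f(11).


f(-5) = -9
f(5) = 1
f(8) = 4
f(10) = 6
f(11) = 7
Sum = 9

9


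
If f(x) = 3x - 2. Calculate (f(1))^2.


1


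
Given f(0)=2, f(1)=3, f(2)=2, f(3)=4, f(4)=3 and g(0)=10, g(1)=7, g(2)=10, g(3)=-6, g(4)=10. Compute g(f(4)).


f(4) = 3
g(3) = -6

-6


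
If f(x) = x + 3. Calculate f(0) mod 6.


f(0) = 3
3 mod 6 = 3

3


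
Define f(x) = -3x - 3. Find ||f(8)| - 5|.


f(8) = -27
|-27| = 27
|27 - 5| = 22

22


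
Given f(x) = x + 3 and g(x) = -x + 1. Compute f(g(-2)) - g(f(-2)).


f(g(-2)) = 6
g(f(-2)) = 0
Difference = 6

6


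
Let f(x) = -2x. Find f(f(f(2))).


f(2) = -4
f(-4) = 8
f(8) = -16

-16


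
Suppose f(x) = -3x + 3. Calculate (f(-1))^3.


f(-1) = 6
(6)^3 = 216

216


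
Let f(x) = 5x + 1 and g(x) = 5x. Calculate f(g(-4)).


-99


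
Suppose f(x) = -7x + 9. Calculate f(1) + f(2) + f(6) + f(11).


f(1) = 2
f(2) = -5
f(6) = -33
f(11) = -68
Sum = -104

-104


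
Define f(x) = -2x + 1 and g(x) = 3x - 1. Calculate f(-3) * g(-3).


f(-3) = 7
g(-3) = -10
Product = -70

-70


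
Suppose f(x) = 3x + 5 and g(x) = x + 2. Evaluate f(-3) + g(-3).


f(-3) = -4
g(-3) = -1
Sum = -5

-5


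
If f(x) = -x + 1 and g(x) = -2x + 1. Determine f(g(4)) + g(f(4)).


f(g(4)) = 8
g(f(4)) = 7
Sum = 15

15


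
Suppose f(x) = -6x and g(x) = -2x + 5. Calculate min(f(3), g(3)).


f(3) = -18
g(3) = -1
min = -18

-18


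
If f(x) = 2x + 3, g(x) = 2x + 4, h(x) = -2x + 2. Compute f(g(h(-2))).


h(-2) = 6
g(6) = 16
f(16) = 35

35


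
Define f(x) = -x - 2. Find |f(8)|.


f(8) = -10
|-10| = 10

10


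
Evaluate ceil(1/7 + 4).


5


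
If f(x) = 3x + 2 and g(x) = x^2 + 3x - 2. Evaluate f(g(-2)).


g(-2) = -4
f(-4) = -10

-10
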